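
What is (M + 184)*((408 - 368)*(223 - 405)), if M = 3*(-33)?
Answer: -618800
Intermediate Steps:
M = -99
(M + 184)*((408 - 368)*(223 - 405)) = (-99 + 184)*((408 - 368)*(223 - 405)) = 85*(40*(-182)) = 85*(-7280) = -618800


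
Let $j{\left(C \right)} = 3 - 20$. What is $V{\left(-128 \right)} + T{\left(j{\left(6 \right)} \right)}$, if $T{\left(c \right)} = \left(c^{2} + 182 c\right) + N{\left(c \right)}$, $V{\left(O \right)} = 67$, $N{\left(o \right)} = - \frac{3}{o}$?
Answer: $- \frac{46543}{17} \approx -2737.8$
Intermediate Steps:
$j{\left(C \right)} = -17$ ($j{\left(C \right)} = 3 - 20 = -17$)
$T{\left(c \right)} = c^{2} - \frac{3}{c} + 182 c$ ($T{\left(c \right)} = \left(c^{2} + 182 c\right) - \frac{3}{c} = c^{2} - \frac{3}{c} + 182 c$)
$V{\left(-128 \right)} + T{\left(j{\left(6 \right)} \right)} = 67 + \frac{-3 + \left(-17\right)^{2} \left(182 - 17\right)}{-17} = 67 - \frac{-3 + 289 \cdot 165}{17} = 67 - \frac{-3 + 47685}{17} = 67 - \frac{47682}{17} = - \frac{46543}{17}$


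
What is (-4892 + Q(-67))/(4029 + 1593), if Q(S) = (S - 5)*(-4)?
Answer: -2302/2811 ≈ -0.81893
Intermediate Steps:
Q(S) = 20 - 4*S (Q(S) = (-5 + S)*(-4) = 20 - 4*S)
(-4892 + Q(-67))/(4029 + 1593) = (-4892 + (20 - 4*(-67)))/(4029 + 1593) = (-4892 + (20 + 268))/5622 = (-4892 + 288)*(1/5622) = -4604*1/5622 = -2302/2811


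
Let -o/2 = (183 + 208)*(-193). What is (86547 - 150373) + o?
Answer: 87100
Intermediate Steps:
o = 150926 (o = -2*(183 + 208)*(-193) = -782*(-193) = -2*(-75463) = 150926)
(86547 - 150373) + o = (86547 - 150373) + 150926 = -63826 + 150926 = 87100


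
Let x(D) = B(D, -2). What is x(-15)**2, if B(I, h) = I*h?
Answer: 900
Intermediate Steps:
x(D) = -2*D (x(D) = D*(-2) = -2*D)
x(-15)**2 = (-2*(-15))**2 = 30**2 = 900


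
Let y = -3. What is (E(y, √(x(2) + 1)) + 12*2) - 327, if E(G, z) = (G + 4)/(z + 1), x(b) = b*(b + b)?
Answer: -1211/4 ≈ -302.75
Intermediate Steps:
x(b) = 2*b² (x(b) = b*(2*b) = 2*b²)
E(G, z) = (4 + G)/(1 + z)
(E(y, √(x(2) + 1)) + 12*2) - 327 = ((4 - 3)/(1 + √(2*2² + 1)) + 12*2) - 327 = (1/(1 + √(2*4 + 1)) + 24) - 327 = (1/(1 + √(8 + 1)) + 24) - 327 = (1/(1 + √9) + 24) - 327 = (1/(1 + 3) + 24) - 327 = (1/4 + 24) - 327 = ((¼)*1 + 24) - 327 = (¼ + 24) - 327 = 97/4 - 327 = -1211/4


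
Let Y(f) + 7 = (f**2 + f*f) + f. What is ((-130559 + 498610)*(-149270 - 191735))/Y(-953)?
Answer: -125507231255/1815458 ≈ -69133.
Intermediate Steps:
Y(f) = -7 + f + 2*f**2 (Y(f) = -7 + ((f**2 + f*f) + f) = -7 + ((f**2 + f**2) + f) = -7 + (2*f**2 + f) = -7 + (f + 2*f**2) = -7 + f + 2*f**2)
((-130559 + 498610)*(-149270 - 191735))/Y(-953) = ((-130559 + 498610)*(-149270 - 191735))/(-7 - 953 + 2*(-953)**2) = (368051*(-341005))/(-7 - 953 + 2*908209) = -125507231255/(-7 - 953 + 1816418) = -125507231255/1815458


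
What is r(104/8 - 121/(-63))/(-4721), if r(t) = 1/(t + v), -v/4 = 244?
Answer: 63/285847108 ≈ 2.2040e-7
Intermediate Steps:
v = -976 (v = -4*244 = -976)
r(t) = 1/(-976 + t) (r(t) = 1/(t - 976) = 1/(-976 + t))
r(104/8 - 121/(-63))/(-4721) = 1/((-976 + (104/8 - 121/(-63)))*(-4721)) = -1/4721/(-976 + (104*(⅛) - 121*(-1/63))) = -1/4721/(-976 + (13 + 121/63)) = -1/4721/(-976 + 940/63) = -1/4721/(-60548/63) = -63/60548*(-1/4721) = 63/285847108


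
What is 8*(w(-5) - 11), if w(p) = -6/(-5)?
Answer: -392/5 ≈ -78.400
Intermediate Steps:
w(p) = 6/5 (w(p) = -6*(-⅕) = 6/5)
8*(w(-5) - 11) = 8*(6/5 - 11) = 8*(-49/5) = -392/5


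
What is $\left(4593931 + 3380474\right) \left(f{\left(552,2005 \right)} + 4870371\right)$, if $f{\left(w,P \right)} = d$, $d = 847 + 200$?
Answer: $38846660056290$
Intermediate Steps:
$d = 1047$
$f{\left(w,P \right)} = 1047$
$\left(4593931 + 3380474\right) \left(f{\left(552,2005 \right)} + 4870371\right) = \left(4593931 + 3380474\right) \left(1047 + 4870371\right) = 7974405 \cdot 4871418 = 38846660056290$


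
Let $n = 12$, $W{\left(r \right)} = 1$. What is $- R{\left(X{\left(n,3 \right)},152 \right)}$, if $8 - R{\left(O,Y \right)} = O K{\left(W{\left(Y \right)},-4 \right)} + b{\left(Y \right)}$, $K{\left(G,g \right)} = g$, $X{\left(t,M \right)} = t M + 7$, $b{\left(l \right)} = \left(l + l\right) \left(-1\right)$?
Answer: $-484$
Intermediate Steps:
$b{\left(l \right)} = - 2 l$ ($b{\left(l \right)} = 2 l \left(-1\right) = - 2 l$)
$X{\left(t,M \right)} = 7 + M t$ ($X{\left(t,M \right)} = M t + 7 = 7 + M t$)
$R{\left(O,Y \right)} = 8 + 2 Y + 4 O$ ($R{\left(O,Y \right)} = 8 - \left(O \left(-4\right) - 2 Y\right) = 8 - \left(- 4 O - 2 Y\right) = 8 + \left(2 Y + 4 O\right) = 8 + 2 Y + 4 O$)
$- R{\left(X{\left(n,3 \right)},152 \right)} = - (8 + 2 \cdot 152 + 4 \left(7 + 3 \cdot 12\right)) = - (8 + 304 + 4 \left(7 + 36\right)) = - (8 + 304 + 4 \cdot 43) = - (8 + 304 + 172) = \left(-1\right) 484 = -484$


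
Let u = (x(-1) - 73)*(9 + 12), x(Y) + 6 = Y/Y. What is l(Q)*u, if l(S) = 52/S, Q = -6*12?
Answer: 1183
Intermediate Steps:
Q = -72
x(Y) = -5 (x(Y) = -6 + Y/Y = -6 + 1 = -5)
u = -1638 (u = (-5 - 73)*(9 + 12) = -78*21 = -1638)
l(Q)*u = (52/(-72))*(-1638) = (52*(-1/72))*(-1638) = -13/18*(-1638) = 1183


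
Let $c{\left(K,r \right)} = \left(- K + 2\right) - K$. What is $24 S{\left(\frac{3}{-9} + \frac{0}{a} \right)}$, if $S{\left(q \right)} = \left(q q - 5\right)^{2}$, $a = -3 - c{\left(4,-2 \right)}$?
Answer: $\frac{15488}{27} \approx 573.63$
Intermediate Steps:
$c{\left(K,r \right)} = 2 - 2 K$ ($c{\left(K,r \right)} = \left(2 - K\right) - K = 2 - 2 K$)
$a = 3$ ($a = -3 - \left(2 - 8\right) = -3 - -6 = -3 + 6 = 3$)
$S{\left(q \right)} = \left(-5 + q^{2}\right)^{2}$ ($S{\left(q \right)} = \left(q^{2} - 5\right)^{2} = \left(-5 + q^{2}\right)^{2}$)
$24 S{\left(\frac{3}{-9} + \frac{0}{a} \right)} = 24 \left(-5 + \left(\frac{3}{-9} + \frac{0}{3}\right)^{2}\right)^{2} = 24 \left(-5 + \left(3 \left(- \frac{1}{9}\right) + 0 \cdot \frac{1}{3}\right)^{2}\right)^{2} = 24 \left(-5 + \left(- \frac{1}{3} + 0\right)^{2}\right)^{2} = 24 \left(-5 + \left(- \frac{1}{3}\right)^{2}\right)^{2} = 24 \left(-5 + \frac{1}{9}\right)^{2} = 24 \left(- \frac{44}{9}\right)^{2} = 24 \cdot \frac{1936}{81} = \frac{15488}{27}$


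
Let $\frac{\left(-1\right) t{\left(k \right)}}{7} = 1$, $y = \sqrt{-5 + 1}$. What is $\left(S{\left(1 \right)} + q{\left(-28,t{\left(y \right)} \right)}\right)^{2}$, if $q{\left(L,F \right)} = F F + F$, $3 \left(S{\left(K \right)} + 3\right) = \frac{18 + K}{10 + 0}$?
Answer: $\frac{1413721}{900} \approx 1570.8$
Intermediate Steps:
$S{\left(K \right)} = - \frac{12}{5} + \frac{K}{30}$ ($S{\left(K \right)} = -3 + \frac{\left(18 + K\right) \frac{1}{10 + 0}}{3} = -3 + \frac{\left(18 + K\right) \frac{1}{10}}{3} = -3 + \frac{\frac{9}{5} + \frac{K}{10}}{3} = -3 + \left(\frac{3}{5} + \frac{K}{30}\right) = - \frac{12}{5} + \frac{K}{30}$)
$y = 2 i$ ($y = \sqrt{-4} = 2 i \approx 2.0 i$)
$t{\left(k \right)} = -7$ ($t{\left(k \right)} = \left(-7\right) 1 = -7$)
$q{\left(L,F \right)} = F + F^{2}$ ($q{\left(L,F \right)} = F^{2} + F = F + F^{2}$)
$\left(S{\left(1 \right)} + q{\left(-28,t{\left(y \right)} \right)}\right)^{2} = \left(\left(- \frac{12}{5} + \frac{1}{30} \cdot 1\right) - 7 \left(1 - 7\right)\right)^{2} = \left(\left(- \frac{12}{5} + \frac{1}{30}\right) - -42\right)^{2} = \left(- \frac{71}{30} + 42\right)^{2} = \left(\frac{1189}{30}\right)^{2} = \frac{1413721}{900}$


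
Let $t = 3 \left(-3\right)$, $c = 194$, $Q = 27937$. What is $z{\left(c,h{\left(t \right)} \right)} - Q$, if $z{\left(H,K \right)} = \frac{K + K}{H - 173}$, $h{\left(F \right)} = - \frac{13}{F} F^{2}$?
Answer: $- \frac{195481}{7} \approx -27926.0$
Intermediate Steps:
$t = -9$
$h{\left(F \right)} = - 13 F$
$z{\left(H,K \right)} = \frac{2 K}{-173 + H}$
$z{\left(c,h{\left(t \right)} \right)} - Q = \frac{2 \left(\left(-13\right) \left(-9\right)\right)}{-173 + 194} - 27937 = 2 \cdot 117 \cdot \frac{1}{21} - 27937 = \frac{78}{7} - 27937 = - \frac{195481}{7}$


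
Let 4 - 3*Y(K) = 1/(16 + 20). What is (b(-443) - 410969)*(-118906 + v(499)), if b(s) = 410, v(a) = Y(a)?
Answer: 1757425854365/36 ≈ 4.8817e+10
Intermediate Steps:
Y(K) = 143/108 (Y(K) = 4/3 - 1/(3*(16 + 20)) = 4/3 - 1/3/36 = 4/3 - 1/3*1/36 = 4/3 - 1/108 = 143/108)
v(a) = 143/108
(b(-443) - 410969)*(-118906 + v(499)) = (410 - 410969)*(-118906 + 143/108) = -410559*(-12841705/108) = 1757425854365/36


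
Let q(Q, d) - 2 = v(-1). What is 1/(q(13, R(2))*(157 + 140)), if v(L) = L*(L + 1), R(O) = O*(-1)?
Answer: 1/594 ≈ 0.0016835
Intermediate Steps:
R(O) = -O
v(L) = L*(1 + L)
q(Q, d) = 2 (q(Q, d) = 2 - (1 - 1) = 2 - 1*0 = 2 + 0 = 2)
1/(q(13, R(2))*(157 + 140)) = 1/(2*(157 + 140)) = 1/(2*297) = 1/594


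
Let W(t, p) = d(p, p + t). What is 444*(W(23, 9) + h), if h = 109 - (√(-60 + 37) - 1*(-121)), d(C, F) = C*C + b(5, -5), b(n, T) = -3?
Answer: 29304 - 444*I*√23 ≈ 29304.0 - 2129.3*I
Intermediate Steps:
d(C, F) = -3 + C² (d(C, F) = C*C - 3 = C² - 3 = -3 + C²)
W(t, p) = -3 + p²
h = -12 - I*√23 (h = 109 - (√(-23) + 121) = 109 - (I*√23 + 121) = 109 - (121 + I*√23) = 109 + (-121 - I*√23) = -12 - I*√23 ≈ -12.0 - 4.7958*I)
444*(W(23, 9) + h) = 444*((-3 + 9²) + (-12 - I*√23)) = 444*((-3 + 81) + (-12 - I*√23)) = 444*(78 + (-12 - I*√23)) = 444*(66 - I*√23) = 29304 - 444*I*√23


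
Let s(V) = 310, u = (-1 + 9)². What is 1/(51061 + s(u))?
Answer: 1/51371 ≈ 1.9466e-5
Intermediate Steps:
u = 64 (u = 8² = 64)
1/(51061 + s(u)) = 1/(51061 + 310) = 1/51371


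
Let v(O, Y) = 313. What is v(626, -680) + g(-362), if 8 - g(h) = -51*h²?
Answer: 6683565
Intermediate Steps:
g(h) = 8 + 51*h² (g(h) = 8 - (-51)*h² = 8 + 51*h²)
v(626, -680) + g(-362) = 313 + (8 + 51*(-362)²) = 313 + (8 + 51*131044) = 313 + (8 + 6683244) = 313 + 6683252 = 6683565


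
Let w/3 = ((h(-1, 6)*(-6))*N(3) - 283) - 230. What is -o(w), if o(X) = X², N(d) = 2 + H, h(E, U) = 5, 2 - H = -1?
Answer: -3956121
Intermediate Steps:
H = 3 (H = 2 - 1*(-1) = 2 + 1 = 3)
N(d) = 5 (N(d) = 2 + 3 = 5)
w = -1989 (w = 3*(((5*(-6))*5 - 283) - 230) = 3*((-30*5 - 283) - 230) = 3*((-150 - 283) - 230) = 3*(-433 - 230) = 3*(-663) = -1989)
-o(w) = -1*(-1989)² = -1*3956121 = -3956121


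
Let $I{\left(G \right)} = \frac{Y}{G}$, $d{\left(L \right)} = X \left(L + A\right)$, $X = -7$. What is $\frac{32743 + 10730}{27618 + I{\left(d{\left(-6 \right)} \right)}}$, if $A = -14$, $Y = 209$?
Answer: $\frac{6086220}{3866729} \approx 1.574$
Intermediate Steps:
$d{\left(L \right)} = 98 - 7 L$ ($d{\left(L \right)} = - 7 \left(L - 14\right) = - 7 \left(-14 + L\right) = 98 - 7 L$)
$I{\left(G \right)} = \frac{209}{G}$
$\frac{32743 + 10730}{27618 + I{\left(d{\left(-6 \right)} \right)}} = \frac{32743 + 10730}{27618 + \frac{209}{98 - -42}} = \frac{43473}{27618 + \frac{209}{98 + 42}} = \frac{43473}{27618 + \frac{209}{140}} = \frac{43473}{\frac{3866729}{140}} = 43473 \cdot \frac{140}{3866729} = \frac{6086220}{3866729}$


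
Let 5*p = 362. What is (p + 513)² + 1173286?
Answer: 37899479/25 ≈ 1.5160e+6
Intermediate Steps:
p = 362/5 (p = (⅕)*362 = 362/5 ≈ 72.400)
(p + 513)² + 1173286 = (362/5 + 513)² + 1173286 = (2927/5)² + 1173286 = 8567329/25 + 1173286 = 37899479/25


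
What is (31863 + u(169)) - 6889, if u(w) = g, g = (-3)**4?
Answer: 25055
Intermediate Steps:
g = 81
u(w) = 81
(31863 + u(169)) - 6889 = (31863 + 81) - 6889 = 31944 - 6889 = 25055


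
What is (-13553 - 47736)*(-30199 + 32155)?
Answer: -119881284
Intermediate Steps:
(-13553 - 47736)*(-30199 + 32155) = -61289*1956 = -119881284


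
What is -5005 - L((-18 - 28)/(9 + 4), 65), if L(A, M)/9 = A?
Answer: -64651/13 ≈ -4973.2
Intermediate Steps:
L(A, M) = 9*A
-5005 - L((-18 - 28)/(9 + 4), 65) = -5005 - 9*(-18 - 28)/(9 + 4) = -5005 - 9*(-46/13) = -5005 - 9*(-46*1/13) = -5005 - 9*(-46)/13 = -5005 - 1*(-414/13) = -5005 + 414/13 = -64651/13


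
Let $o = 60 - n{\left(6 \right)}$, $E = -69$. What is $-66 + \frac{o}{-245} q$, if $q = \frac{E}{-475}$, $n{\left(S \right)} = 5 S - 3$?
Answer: $- \frac{7683027}{116375} \approx -66.02$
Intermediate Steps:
$n{\left(S \right)} = -3 + 5 S$
$o = 33$ ($o = 60 - \left(-3 + 5 \cdot 6\right) = 60 - \left(-3 + 30\right) = 60 - 27 = 33$)
$q = \frac{69}{475}$ ($q = - \frac{69}{-475} = \left(-69\right) \left(- \frac{1}{475}\right) = \frac{69}{475} \approx 0.14526$)
$-66 + \frac{o}{-245} q = -66 + \frac{33}{-245} \cdot \frac{69}{475} = -66 + 33 \left(- \frac{1}{245}\right) \frac{69}{475} = -66 - \frac{2277}{116375} = - \frac{7683027}{116375}$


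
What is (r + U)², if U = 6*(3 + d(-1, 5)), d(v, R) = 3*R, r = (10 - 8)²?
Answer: 12544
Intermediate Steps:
r = 4 (r = 2² = 4)
U = 108 (U = 6*(3 + 3*5) = 6*(3 + 15) = 6*18 = 108)
(r + U)² = (4 + 108)² = 112² = 12544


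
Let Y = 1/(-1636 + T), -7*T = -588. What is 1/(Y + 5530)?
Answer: 1552/8582559 ≈ 0.00018083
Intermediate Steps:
T = 84 (T = -⅐*(-588) = 84)
Y = -1/1552 (Y = 1/(-1636 + 84) = 1/(-1552) = -1/1552 ≈ -0.00064433)
1/(Y + 5530) = 1/(-1/1552 + 5530) = 1/(8582559/1552) = 1552/8582559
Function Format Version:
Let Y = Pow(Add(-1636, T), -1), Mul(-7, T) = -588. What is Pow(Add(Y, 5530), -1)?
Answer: Rational(1552, 8582559) ≈ 0.00018083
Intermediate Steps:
T = 84 (T = Mul(Rational(-1, 7), -588) = 84)
Y = Rational(-1, 1552) (Y = Pow(Add(-1636, 84), -1) = Pow(-1552, -1) = Rational(-1, 1552) ≈ -0.00064433)
Pow(Add(Y, 5530), -1) = Pow(Add(Rational(-1, 1552), 5530), -1) = Pow(Rational(8582559, 1552), -1) = Rational(1552, 8582559)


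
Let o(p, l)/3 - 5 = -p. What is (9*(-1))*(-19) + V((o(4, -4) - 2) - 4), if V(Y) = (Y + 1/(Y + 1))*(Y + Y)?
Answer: 192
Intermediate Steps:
o(p, l) = 15 - 3*p (o(p, l) = 15 + 3*(-p) = 15 - 3*p)
V(Y) = 2*Y*(Y + 1/(1 + Y)) (V(Y) = (Y + 1/(1 + Y))*(2*Y) = 2*Y*(Y + 1/(1 + Y)))
(9*(-1))*(-19) + V((o(4, -4) - 2) - 4) = (9*(-1))*(-19) + 2*(((15 - 3*4) - 2) - 4)*(1 + (((15 - 3*4) - 2) - 4) + (((15 - 3*4) - 2) - 4)**2)/(1 + (((15 - 3*4) - 2) - 4)) = -9*(-19) + 2*(((15 - 12) - 2) - 4)*(1 + (((15 - 12) - 2) - 4) + (((15 - 12) - 2) - 4)**2)/(1 + (((15 - 12) - 2) - 4)) = 171 + 2*((3 - 2) - 4)*(1 + ((3 - 2) - 4) + ((3 - 2) - 4)**2)/(1 + ((3 - 2) - 4)) = 171 + 2*(1 - 4)*(1 + (1 - 4) + (1 - 4)**2)/(1 + (1 - 4)) = 171 + 2*(-3)*(1 - 3 + (-3)**2)/(1 - 3) = 171 + 2*(-3)*(1 - 3 + 9)/(-2) = 171 + 2*(-3)*(-1/2)*7 = 171 + 21 = 192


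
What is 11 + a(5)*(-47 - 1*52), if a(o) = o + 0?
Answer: -484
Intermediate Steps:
a(o) = o
11 + a(5)*(-47 - 1*52) = 11 + 5*(-47 - 1*52) = 11 + 5*(-47 - 52) = 11 + 5*(-99) = 11 - 495 = -484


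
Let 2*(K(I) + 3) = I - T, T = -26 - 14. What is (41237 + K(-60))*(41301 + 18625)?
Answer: 2470389424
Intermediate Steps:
T = -40
K(I) = 17 + I/2 (K(I) = -3 + (I - 1*(-40))/2 = -3 + (I + 40)/2 = -3 + (40 + I)/2 = -3 + (20 + I/2) = 17 + I/2)
(41237 + K(-60))*(41301 + 18625) = (41237 + (17 + (½)*(-60)))*(41301 + 18625) = (41237 + (17 - 30))*59926 = (41237 - 13)*59926 = 41224*59926 = 2470389424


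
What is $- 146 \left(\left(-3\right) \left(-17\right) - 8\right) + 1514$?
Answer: $-4764$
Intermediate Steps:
$- 146 \left(\left(-3\right) \left(-17\right) - 8\right) + 1514 = - 146 \left(51 - 8\right) + 1514 = \left(-146\right) 43 + 1514 = -6278 + 1514 = -4764$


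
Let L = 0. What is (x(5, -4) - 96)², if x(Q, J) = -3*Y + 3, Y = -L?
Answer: 8649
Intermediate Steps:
Y = 0 (Y = -1*0 = 0)
x(Q, J) = 3 (x(Q, J) = -3*0 + 3 = 0 + 3 = 3)
(x(5, -4) - 96)² = (3 - 96)² = (-93)² = 8649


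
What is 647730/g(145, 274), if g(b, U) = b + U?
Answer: 647730/419 ≈ 1545.9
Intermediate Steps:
g(b, U) = U + b
647730/g(145, 274) = 647730/(274 + 145) = 647730/419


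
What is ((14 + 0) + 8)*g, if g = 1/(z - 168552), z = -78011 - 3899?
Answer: -11/125231 ≈ -8.7838e-5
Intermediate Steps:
z = -81910
g = -1/250462 (g = 1/(-81910 - 168552) = 1/(-250462) = -1/250462 ≈ -3.9926e-6)
((14 + 0) + 8)*g = ((14 + 0) + 8)*(-1/250462) = (14 + 8)*(-1/250462) = 22*(-1/250462) = -11/125231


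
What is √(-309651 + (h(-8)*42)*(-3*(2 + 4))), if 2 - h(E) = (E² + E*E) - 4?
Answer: 23*I*√411 ≈ 466.28*I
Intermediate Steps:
h(E) = 6 - 2*E² (h(E) = 2 - ((E² + E*E) - 4) = 2 - ((E² + E²) - 4) = 2 - (2*E² - 4) = 2 - (-4 + 2*E²) = 2 + (4 - 2*E²) = 6 - 2*E²)
√(-309651 + (h(-8)*42)*(-3*(2 + 4))) = √(-309651 + ((6 - 2*(-8)²)*42)*(-3*(2 + 4))) = √(-309651 + ((6 - 2*64)*42)*(-3*6)) = √(-309651 + ((6 - 128)*42)*(-18)) = √(-309651 - 122*42*(-18)) = √(-309651 - 5124*(-18)) = √(-309651 + 92232) = √(-217419) = 23*I*√411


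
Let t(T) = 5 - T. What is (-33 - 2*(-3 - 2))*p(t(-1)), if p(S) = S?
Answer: -138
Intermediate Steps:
(-33 - 2*(-3 - 2))*p(t(-1)) = (-33 - 2*(-3 - 2))*(5 - 1*(-1)) = (-33 - 2*(-5))*(5 + 1) = (-33 + 10)*6 = -23*6 = -138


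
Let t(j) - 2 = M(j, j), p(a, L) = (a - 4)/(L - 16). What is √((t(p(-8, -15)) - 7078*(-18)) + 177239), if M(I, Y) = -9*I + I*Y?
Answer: √292760641/31 ≈ 551.94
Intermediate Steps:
p(a, L) = (-4 + a)/(-16 + L)
t(j) = 2 + j*(-9 + j)
√((t(p(-8, -15)) - 7078*(-18)) + 177239) = √(((2 + ((-4 - 8)/(-16 - 15))*(-9 + (-4 - 8)/(-16 - 15))) - 7078*(-18)) + 177239) = √(((2 + (-12/(-31))*(-9 - 12/(-31))) + 127404) + 177239) = √(((2 + (-1/31*(-12))*(-9 - 1/31*(-12))) + 127404) + 177239) = √(((2 + 12*(-9 + 12/31)/31) + 127404) + 177239) = √(((2 + (12/31)*(-267/31)) + 127404) + 177239) = √(((2 - 3204/961) + 127404) + 177239) = √((-1282/961 + 127404) + 177239) = √(122433962/961 + 177239) = √(292760641/961) = √292760641/31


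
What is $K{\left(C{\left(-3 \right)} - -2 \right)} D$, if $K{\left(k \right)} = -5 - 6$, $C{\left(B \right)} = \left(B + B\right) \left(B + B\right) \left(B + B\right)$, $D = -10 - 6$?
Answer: $176$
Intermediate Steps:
$D = -16$ ($D = -10 - 6 = -16$)
$C{\left(B \right)} = 8 B^{3}$ ($C{\left(B \right)} = 2 B 2 B 2 B = 4 B^{2} \cdot 2 B = 8 B^{3}$)
$K{\left(k \right)} = -11$ ($K{\left(k \right)} = -5 - 6 = -11$)
$K{\left(C{\left(-3 \right)} - -2 \right)} D = \left(-11\right) \left(-16\right) = 176$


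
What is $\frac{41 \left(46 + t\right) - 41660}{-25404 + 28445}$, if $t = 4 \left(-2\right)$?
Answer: $- \frac{40102}{3041} \approx -13.187$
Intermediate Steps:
$t = -8$
$\frac{41 \left(46 + t\right) - 41660}{-25404 + 28445} = \frac{41 \left(46 - 8\right) - 41660}{-25404 + 28445} = \frac{41 \cdot 38 - 41660}{3041} = \left(1558 - 41660\right) \frac{1}{3041} = \left(-40102\right) \frac{1}{3041} = - \frac{40102}{3041}$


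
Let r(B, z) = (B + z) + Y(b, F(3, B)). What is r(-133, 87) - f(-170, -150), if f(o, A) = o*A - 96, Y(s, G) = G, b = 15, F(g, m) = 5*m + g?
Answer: -26112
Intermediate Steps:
F(g, m) = g + 5*m
f(o, A) = -96 + A*o (f(o, A) = A*o - 96 = -96 + A*o)
r(B, z) = 3 + z + 6*B (r(B, z) = (B + z) + (3 + 5*B) = 3 + z + 6*B)
r(-133, 87) - f(-170, -150) = (3 + 87 + 6*(-133)) - (-96 - 150*(-170)) = (3 + 87 - 798) - (-96 + 25500) = -708 - 1*25404 = -708 - 25404 = -26112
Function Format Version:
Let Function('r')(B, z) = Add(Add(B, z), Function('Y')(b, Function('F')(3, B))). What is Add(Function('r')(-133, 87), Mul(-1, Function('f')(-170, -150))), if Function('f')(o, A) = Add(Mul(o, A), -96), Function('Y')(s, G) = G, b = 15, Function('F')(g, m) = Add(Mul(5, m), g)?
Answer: -26112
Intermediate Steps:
Function('F')(g, m) = Add(g, Mul(5, m))
Function('f')(o, A) = Add(-96, Mul(A, o)) (Function('f')(o, A) = Add(Mul(A, o), -96) = Add(-96, Mul(A, o)))
Function('r')(B, z) = Add(3, z, Mul(6, B)) (Function('r')(B, z) = Add(Add(B, z), Add(3, Mul(5, B))) = Add(3, z, Mul(6, B)))
Add(Function('r')(-133, 87), Mul(-1, Function('f')(-170, -150))) = Add(Add(3, 87, Mul(6, -133)), Mul(-1, Add(-96, Mul(-150, -170)))) = Add(Add(3, 87, -798), Mul(-1, Add(-96, 25500))) = Add(-708, Mul(-1, 25404)) = Add(-708, -25404) = -26112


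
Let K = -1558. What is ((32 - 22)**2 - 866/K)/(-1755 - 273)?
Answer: -26111/526604 ≈ -0.049584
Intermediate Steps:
((32 - 22)**2 - 866/K)/(-1755 - 273) = ((32 - 22)**2 - 866/(-1558))/(-1755 - 273) = (10**2 - 866*(-1/1558))/(-2028) = (100 + 433/779)*(-1/2028) = (78333/779)*(-1/2028) = -26111/526604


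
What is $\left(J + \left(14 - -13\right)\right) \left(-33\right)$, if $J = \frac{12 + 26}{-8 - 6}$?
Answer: $- \frac{5610}{7} \approx -801.43$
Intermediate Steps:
$J = - \frac{19}{7}$ ($J = \frac{38}{-14} = 38 \left(- \frac{1}{14}\right) = - \frac{19}{7} \approx -2.7143$)
$\left(J + \left(14 - -13\right)\right) \left(-33\right) = \left(- \frac{19}{7} + \left(14 - -13\right)\right) \left(-33\right) = \left(- \frac{19}{7} + \left(14 + 13\right)\right) \left(-33\right) = \left(- \frac{19}{7} + 27\right) \left(-33\right) = \frac{170}{7} \left(-33\right) = - \frac{5610}{7}$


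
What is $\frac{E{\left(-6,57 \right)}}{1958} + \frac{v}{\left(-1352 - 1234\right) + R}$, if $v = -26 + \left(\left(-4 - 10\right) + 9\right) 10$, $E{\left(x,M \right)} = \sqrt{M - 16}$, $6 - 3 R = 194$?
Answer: $\frac{114}{3973} + \frac{\sqrt{41}}{1958} \approx 0.031964$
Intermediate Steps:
$R = - \frac{188}{3}$ ($R = 2 - \frac{194}{3} = - \frac{188}{3} \approx -62.667$)
$E{\left(x,M \right)} = \sqrt{-16 + M}$
$v = -76$ ($v = -26 + \left(-14 + 9\right) 10 = -26 - 50 = -76$)
$\frac{E{\left(-6,57 \right)}}{1958} + \frac{v}{\left(-1352 - 1234\right) + R} = \frac{\sqrt{-16 + 57}}{1958} - \frac{76}{\left(-1352 - 1234\right) - \frac{188}{3}} = \sqrt{41} \cdot \frac{1}{1958} - \frac{76}{-2586 - \frac{188}{3}} = \frac{\sqrt{41}}{1958} - \frac{76}{- \frac{7946}{3}} = \frac{\sqrt{41}}{1958} - - \frac{114}{3973} = \frac{\sqrt{41}}{1958} + \frac{114}{3973} = \frac{114}{3973} + \frac{\sqrt{41}}{1958}$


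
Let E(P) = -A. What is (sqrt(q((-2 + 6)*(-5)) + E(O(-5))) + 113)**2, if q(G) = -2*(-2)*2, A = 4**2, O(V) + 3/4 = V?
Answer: 12761 + 452*I*sqrt(2) ≈ 12761.0 + 639.22*I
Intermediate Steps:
O(V) = -3/4 + V
A = 16
q(G) = 8 (q(G) = 4*2 = 8)
E(P) = -16 (E(P) = -1*16 = -16)
(sqrt(q((-2 + 6)*(-5)) + E(O(-5))) + 113)**2 = (sqrt(8 - 16) + 113)**2 = (sqrt(-8) + 113)**2 = (2*I*sqrt(2) + 113)**2 = (113 + 2*I*sqrt(2))**2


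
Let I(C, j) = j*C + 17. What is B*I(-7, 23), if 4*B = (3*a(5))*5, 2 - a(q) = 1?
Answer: -540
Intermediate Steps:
a(q) = 1 (a(q) = 2 - 1*1 = 2 - 1 = 1)
B = 15/4 (B = ((3*1)*5)/4 = (3*5)/4 = (¼)*15 = 15/4 ≈ 3.7500)
I(C, j) = 17 + C*j (I(C, j) = C*j + 17 = 17 + C*j)
B*I(-7, 23) = 15*(17 - 7*23)/4 = 15*(17 - 161)/4 = (15/4)*(-144) = -540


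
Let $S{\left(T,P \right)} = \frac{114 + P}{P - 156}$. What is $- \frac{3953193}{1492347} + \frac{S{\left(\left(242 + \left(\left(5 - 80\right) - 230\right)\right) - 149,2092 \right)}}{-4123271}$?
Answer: $- \frac{5259494982208015}{1985481290537272} \approx -2.649$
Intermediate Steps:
$S{\left(T,P \right)} = \frac{114 + P}{-156 + P}$
$- \frac{3953193}{1492347} + \frac{S{\left(\left(242 + \left(\left(5 - 80\right) - 230\right)\right) - 149,2092 \right)}}{-4123271} = - \frac{3953193}{1492347} + \frac{\frac{1}{-156 + 2092} \left(114 + 2092\right)}{-4123271} = \left(-3953193\right) \frac{1}{1492347} + \frac{1}{1936} \cdot 2206 \left(- \frac{1}{4123271}\right) = - \frac{1317731}{497449} + \frac{1}{1936} \cdot 2206 \left(- \frac{1}{4123271}\right) = - \frac{1317731}{497449} + \frac{1103}{968} \left(- \frac{1}{4123271}\right) = - \frac{1317731}{497449} - \frac{1103}{3991326328} = - \frac{5259494982208015}{1985481290537272}$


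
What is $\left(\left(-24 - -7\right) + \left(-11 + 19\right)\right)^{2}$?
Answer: $81$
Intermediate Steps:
$\left(\left(-24 - -7\right) + \left(-11 + 19\right)\right)^{2} = \left(\left(-24 + 7\right) + 8\right)^{2} = \left(-17 + 8\right)^{2} = \left(-9\right)^{2} = 81$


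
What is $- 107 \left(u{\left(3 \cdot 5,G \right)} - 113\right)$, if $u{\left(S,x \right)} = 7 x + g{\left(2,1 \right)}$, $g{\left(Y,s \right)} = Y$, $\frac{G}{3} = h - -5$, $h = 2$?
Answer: $-3852$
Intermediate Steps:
$G = 21$ ($G = 3 \left(2 - -5\right) = 3 \left(2 + 5\right) = 3 \cdot 7 = 21$)
$u{\left(S,x \right)} = 2 + 7 x$ ($u{\left(S,x \right)} = 7 x + 2 = 2 + 7 x$)
$- 107 \left(u{\left(3 \cdot 5,G \right)} - 113\right) = - 107 \left(\left(2 + 7 \cdot 21\right) - 113\right) = - 107 \left(\left(2 + 147\right) - 113\right) = - 107 \left(149 - 113\right) = \left(-107\right) 36 = -3852$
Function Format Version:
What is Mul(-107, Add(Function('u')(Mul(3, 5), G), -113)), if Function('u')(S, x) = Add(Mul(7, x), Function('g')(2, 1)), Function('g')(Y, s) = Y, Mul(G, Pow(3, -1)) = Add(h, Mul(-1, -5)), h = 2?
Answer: -3852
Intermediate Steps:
G = 21 (G = Mul(3, Add(2, Mul(-1, -5))) = Mul(3, Add(2, 5)) = Mul(3, 7) = 21)
Function('u')(S, x) = Add(2, Mul(7, x)) (Function('u')(S, x) = Add(Mul(7, x), 2) = Add(2, Mul(7, x)))
Mul(-107, Add(Function('u')(Mul(3, 5), G), -113)) = Mul(-107, Add(Add(2, Mul(7, 21)), -113)) = Mul(-107, Add(Add(2, 147), -113)) = Mul(-107, Add(149, -113)) = Mul(-107, 36) = -3852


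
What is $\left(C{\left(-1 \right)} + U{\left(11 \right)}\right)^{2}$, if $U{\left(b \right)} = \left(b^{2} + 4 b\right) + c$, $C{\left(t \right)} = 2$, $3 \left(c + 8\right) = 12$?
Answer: $26569$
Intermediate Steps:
$c = -4$ ($c = -8 + \frac{1}{3} \cdot 12 = -8 + 4 = -4$)
$U{\left(b \right)} = -4 + b^{2} + 4 b$ ($U{\left(b \right)} = \left(b^{2} + 4 b\right) - 4 = -4 + b^{2} + 4 b$)
$\left(C{\left(-1 \right)} + U{\left(11 \right)}\right)^{2} = \left(2 + \left(-4 + 11^{2} + 4 \cdot 11\right)\right)^{2} = \left(2 + \left(-4 + 121 + 44\right)\right)^{2} = \left(2 + 161\right)^{2} = 163^{2} = 26569$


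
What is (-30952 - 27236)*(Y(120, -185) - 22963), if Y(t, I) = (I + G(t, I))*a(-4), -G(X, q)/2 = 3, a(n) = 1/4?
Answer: 1338949521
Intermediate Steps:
a(n) = ¼
G(X, q) = -6 (G(X, q) = -2*3 = -6)
Y(t, I) = -3/2 + I/4 (Y(t, I) = (I - 6)*(¼) = (-6 + I)*(¼) = -3/2 + I/4)
(-30952 - 27236)*(Y(120, -185) - 22963) = (-30952 - 27236)*((-3/2 + (¼)*(-185)) - 22963) = -58188*((-3/2 - 185/4) - 22963) = -58188*(-191/4 - 22963) = -58188*(-92043/4) = 1338949521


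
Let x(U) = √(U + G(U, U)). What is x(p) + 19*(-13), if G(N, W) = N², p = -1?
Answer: -247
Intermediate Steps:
x(U) = √(U + U²)
x(p) + 19*(-13) = √(-(1 - 1)) + 19*(-13) = √(-1*0) - 247 = √0 - 247 = 0 - 247 = -247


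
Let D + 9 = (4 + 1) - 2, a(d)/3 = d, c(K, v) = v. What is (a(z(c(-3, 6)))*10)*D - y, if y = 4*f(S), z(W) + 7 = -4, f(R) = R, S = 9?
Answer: 1944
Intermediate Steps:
z(W) = -11 (z(W) = -7 - 4 = -11)
a(d) = 3*d
D = -6 (D = -9 + ((4 + 1) - 2) = -9 + (5 - 2) = -9 + 3 = -6)
y = 36 (y = 4*9 = 36)
(a(z(c(-3, 6)))*10)*D - y = ((3*(-11))*10)*(-6) - 1*36 = -33*10*(-6) - 36 = -330*(-6) - 36 = 1980 - 36 = 1944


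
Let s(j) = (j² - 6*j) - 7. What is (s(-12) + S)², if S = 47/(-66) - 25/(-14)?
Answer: 2354869729/53361 ≈ 44131.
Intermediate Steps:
s(j) = -7 + j² - 6*j
S = 248/231 (S = 47*(-1/66) - 25*(-1/14) = -47/66 + 25/14 = 248/231 ≈ 1.0736)
(s(-12) + S)² = ((-7 + (-12)² - 6*(-12)) + 248/231)² = ((-7 + 144 + 72) + 248/231)² = (209 + 248/231)² = (48527/231)² = 2354869729/53361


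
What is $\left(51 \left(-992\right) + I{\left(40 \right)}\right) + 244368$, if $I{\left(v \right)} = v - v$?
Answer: $193776$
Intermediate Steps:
$I{\left(v \right)} = 0$
$\left(51 \left(-992\right) + I{\left(40 \right)}\right) + 244368 = \left(51 \left(-992\right) + 0\right) + 244368 = \left(-50592 + 0\right) + 244368 = -50592 + 244368 = 193776$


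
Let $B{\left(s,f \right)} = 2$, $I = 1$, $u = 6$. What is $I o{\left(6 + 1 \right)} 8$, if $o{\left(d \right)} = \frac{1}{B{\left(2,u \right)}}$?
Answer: $4$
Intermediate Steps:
$o{\left(d \right)} = \frac{1}{2}$
$I o{\left(6 + 1 \right)} 8 = 1 \cdot \frac{1}{2} \cdot 8 = \frac{1}{2} \cdot 8 = 4$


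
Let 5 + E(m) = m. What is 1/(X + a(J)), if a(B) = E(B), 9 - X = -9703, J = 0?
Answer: 1/9707 ≈ 0.00010302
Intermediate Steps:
E(m) = -5 + m
X = 9712 (X = 9 - 1*(-9703) = 9 + 9703 = 9712)
a(B) = -5 + B
1/(X + a(J)) = 1/(9712 + (-5 + 0)) = 1/(9712 - 5) = 1/9707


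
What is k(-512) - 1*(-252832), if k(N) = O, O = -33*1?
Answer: 252799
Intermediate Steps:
O = -33
k(N) = -33
k(-512) - 1*(-252832) = -33 - 1*(-252832) = -33 + 252832 = 252799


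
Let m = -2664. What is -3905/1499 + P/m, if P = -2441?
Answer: -6743861/3993336 ≈ -1.6888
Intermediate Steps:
-3905/1499 + P/m = -3905/1499 - 2441/(-2664) = -3905*1/1499 - 2441*(-1/2664) = -3905/1499 + 2441/2664 = -6743861/3993336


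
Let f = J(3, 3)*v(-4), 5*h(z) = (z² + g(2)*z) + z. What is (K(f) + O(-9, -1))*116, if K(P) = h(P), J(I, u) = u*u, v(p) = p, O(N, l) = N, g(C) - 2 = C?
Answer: 124236/5 ≈ 24847.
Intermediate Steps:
g(C) = 2 + C
J(I, u) = u²
h(z) = z + z²/5 (h(z) = ((z² + (2 + 2)*z) + z)/5 = ((z² + 4*z) + z)/5 = (z² + 5*z)/5 = z + z²/5)
f = -36 (f = 3²*(-4) = 9*(-4) = -36)
K(P) = P*(5 + P)/5
(K(f) + O(-9, -1))*116 = ((⅕)*(-36)*(5 - 36) - 9)*116 = ((⅕)*(-36)*(-31) - 9)*116 = (1116/5 - 9)*116 = (1071/5)*116 = 124236/5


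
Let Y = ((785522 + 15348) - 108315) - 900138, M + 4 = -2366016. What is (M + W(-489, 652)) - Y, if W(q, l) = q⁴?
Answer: 57176694204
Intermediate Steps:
M = -2366020 (M = -4 - 2366016 = -2366020)
Y = -207583 (Y = (800870 - 108315) - 900138 = 692555 - 900138 = -207583)
(M + W(-489, 652)) - Y = (-2366020 + (-489)⁴) - 1*(-207583) = (-2366020 + 57178852641) + 207583 = 57176486621 + 207583 = 57176694204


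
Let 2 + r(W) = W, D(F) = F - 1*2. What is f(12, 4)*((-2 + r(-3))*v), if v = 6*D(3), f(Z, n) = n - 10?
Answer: 252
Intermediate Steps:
D(F) = -2 + F (D(F) = F - 2 = -2 + F)
r(W) = -2 + W
f(Z, n) = -10 + n
v = 6 (v = 6*(-2 + 3) = 6*1 = 6)
f(12, 4)*((-2 + r(-3))*v) = (-10 + 4)*((-2 + (-2 - 3))*6) = -6*(-2 - 5)*6 = -(-42)*6 = -6*(-42) = 252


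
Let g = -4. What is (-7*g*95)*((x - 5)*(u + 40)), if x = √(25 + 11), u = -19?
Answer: 55860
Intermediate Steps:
x = 6 (x = √36 = 6)
(-7*g*95)*((x - 5)*(u + 40)) = (-7*(-4)*95)*((6 - 5)*(-19 + 40)) = (28*95)*(1*21) = 2660*21 = 55860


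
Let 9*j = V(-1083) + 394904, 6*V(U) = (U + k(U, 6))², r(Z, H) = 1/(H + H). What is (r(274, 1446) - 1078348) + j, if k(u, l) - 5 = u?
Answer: -24674277445/26028 ≈ -9.4799e+5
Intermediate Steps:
k(u, l) = 5 + u
r(Z, H) = 1/(2*H)
V(U) = (5 + 2*U)²/6 (V(U) = (U + (5 + U))²/6 = (5 + 2*U)²/6)
j = 7039345/54 (j = ((5 + 2*(-1083))²/6 + 394904)/9 = ((5 - 2166)²/6 + 394904)/9 = ((⅙)*(-2161)² + 394904)/9 = ((⅙)*4669921 + 394904)/9 = (4669921/6 + 394904)/9 = (⅑)*(7039345/6) = 7039345/54 ≈ 1.3036e+5)
(r(274, 1446) - 1078348) + j = ((½)/1446 - 1078348) + 7039345/54 = ((½)*(1/1446) - 1078348) + 7039345/54 = (1/2892 - 1078348) + 7039345/54 = -3118582415/2892 + 7039345/54 = -24674277445/26028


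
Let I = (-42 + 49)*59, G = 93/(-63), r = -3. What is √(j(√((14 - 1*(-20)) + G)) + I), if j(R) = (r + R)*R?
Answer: √(196476 - 63*√14343)/21 ≈ 20.698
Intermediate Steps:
G = -31/21 (G = 93*(-1/63) = -31/21 ≈ -1.4762)
j(R) = R*(-3 + R) (j(R) = (-3 + R)*R = R*(-3 + R))
I = 413 (I = 7*59 = 413)
√(j(√((14 - 1*(-20)) + G)) + I) = √(√((14 - 1*(-20)) - 31/21)*(-3 + √((14 - 1*(-20)) - 31/21)) + 413) = √(√((14 + 20) - 31/21)*(-3 + √((14 + 20) - 31/21)) + 413) = √(√(34 - 31/21)*(-3 + √(34 - 31/21)) + 413) = √(√(683/21)*(-3 + √(683/21)) + 413) = √((√14343/21)*(-3 + √14343/21) + 413) = √(√14343*(-3 + √14343/21)/21 + 413) = √(413 + √14343*(-3 + √14343/21)/21)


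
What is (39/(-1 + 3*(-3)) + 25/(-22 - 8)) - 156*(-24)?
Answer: 56089/15 ≈ 3739.3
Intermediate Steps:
(39/(-1 + 3*(-3)) + 25/(-22 - 8)) - 156*(-24) = (39/(-1 - 9) + 25/(-30)) + 3744 = (39/(-10) + 25*(-1/30)) + 3744 = (39*(-⅒) - ⅚) + 3744 = (-39/10 - ⅚) + 3744 = -71/15 + 3744 = 56089/15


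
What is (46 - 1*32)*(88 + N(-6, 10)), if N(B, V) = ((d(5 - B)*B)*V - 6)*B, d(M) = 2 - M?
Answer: -43624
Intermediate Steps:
N(B, V) = B*(-6 + B*V*(-3 + B)) (N(B, V) = (((2 - (5 - B))*B)*V - 6)*B = (((2 + (-5 + B))*B)*V - 6)*B = (((-3 + B)*B)*V - 6)*B = ((B*(-3 + B))*V - 6)*B = (B*V*(-3 + B) - 6)*B = (-6 + B*V*(-3 + B))*B = B*(-6 + B*V*(-3 + B)))
(46 - 1*32)*(88 + N(-6, 10)) = (46 - 1*32)*(88 - 6*(-6 - 6*10*(-3 - 6))) = (46 - 32)*(88 - 6*(-6 - 6*10*(-9))) = 14*(88 - 6*(-6 + 540)) = 14*(88 - 6*534) = 14*(88 - 3204) = 14*(-3116) = -43624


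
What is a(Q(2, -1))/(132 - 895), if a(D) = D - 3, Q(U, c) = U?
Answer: 1/763 ≈ 0.0013106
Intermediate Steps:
a(D) = -3 + D
a(Q(2, -1))/(132 - 895) = (-3 + 2)/(132 - 895) = -1/(-763) = -1*(-1/763) = 1/763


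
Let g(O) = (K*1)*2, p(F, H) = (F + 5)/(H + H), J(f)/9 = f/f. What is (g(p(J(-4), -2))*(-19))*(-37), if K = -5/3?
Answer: -7030/3 ≈ -2343.3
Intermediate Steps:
J(f) = 9 (J(f) = 9*(f/f) = 9*1 = 9)
K = -5/3 (K = -5*⅓ = -5/3 ≈ -1.6667)
p(F, H) = (5 + F)/(2*H) (p(F, H) = (5 + F)/((2*H)) = (5 + F)*(1/(2*H)) = (5 + F)/(2*H))
g(O) = -10/3 (g(O) = -5/3*1*2 = -5/3*2 = -10/3)
(g(p(J(-4), -2))*(-19))*(-37) = -10/3*(-19)*(-37) = (190/3)*(-37) = -7030/3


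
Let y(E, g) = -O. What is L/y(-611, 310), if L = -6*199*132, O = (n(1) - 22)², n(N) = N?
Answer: 17512/49 ≈ 357.39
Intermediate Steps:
O = 441 (O = (1 - 22)² = (-21)² = 441)
L = -157608 (L = -1194*132 = -157608)
y(E, g) = -441 (y(E, g) = -1*441 = -441)
L/y(-611, 310) = -157608/(-441) = -157608*(-1/441) = 17512/49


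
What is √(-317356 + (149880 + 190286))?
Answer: √22810 ≈ 151.03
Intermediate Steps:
√(-317356 + (149880 + 190286)) = √(-317356 + 340166) = √22810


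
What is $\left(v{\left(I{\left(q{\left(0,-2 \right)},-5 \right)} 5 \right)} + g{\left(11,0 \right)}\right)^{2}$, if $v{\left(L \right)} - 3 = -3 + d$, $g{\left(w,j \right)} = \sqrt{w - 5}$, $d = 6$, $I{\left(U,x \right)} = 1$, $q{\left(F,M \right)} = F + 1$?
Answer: $\left(6 + \sqrt{6}\right)^{2} \approx 71.394$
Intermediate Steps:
$q{\left(F,M \right)} = 1 + F$
$g{\left(w,j \right)} = \sqrt{-5 + w}$
$v{\left(L \right)} = 6$ ($v{\left(L \right)} = 3 + \left(-3 + 6\right) = 3 + 3 = 6$)
$\left(v{\left(I{\left(q{\left(0,-2 \right)},-5 \right)} 5 \right)} + g{\left(11,0 \right)}\right)^{2} = \left(6 + \sqrt{-5 + 11}\right)^{2} = \left(6 + \sqrt{6}\right)^{2}$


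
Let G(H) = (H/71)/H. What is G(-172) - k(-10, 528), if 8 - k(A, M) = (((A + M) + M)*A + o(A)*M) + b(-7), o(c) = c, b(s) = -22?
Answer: -1119669/71 ≈ -15770.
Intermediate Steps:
k(A, M) = 30 - A*M - A*(A + 2*M) (k(A, M) = 8 - ((((A + M) + M)*A + A*M) - 22) = 8 - (((A + 2*M)*A + A*M) - 22) = 8 - ((A*(A + 2*M) + A*M) - 22) = 8 - ((A*M + A*(A + 2*M)) - 22) = 8 - (-22 + A*M + A*(A + 2*M)) = 8 + (22 - A*M - A*(A + 2*M)) = 30 - A*M - A*(A + 2*M))
G(H) = 1/71 (G(H) = (H*(1/71))/H = (H/71)/H = 1/71)
G(-172) - k(-10, 528) = 1/71 - (30 - 1*(-10)² - 3*(-10)*528) = 1/71 - (30 - 1*100 + 15840) = 1/71 - (30 - 100 + 15840) = 1/71 - 1*15770 = 1/71 - 15770 = -1119669/71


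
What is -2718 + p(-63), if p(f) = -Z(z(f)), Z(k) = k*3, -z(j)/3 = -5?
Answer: -2763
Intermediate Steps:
z(j) = 15 (z(j) = -3*(-5) = 15)
Z(k) = 3*k
p(f) = -45 (p(f) = -3*15 = -1*45 = -45)
-2718 + p(-63) = -2718 - 45 = -2763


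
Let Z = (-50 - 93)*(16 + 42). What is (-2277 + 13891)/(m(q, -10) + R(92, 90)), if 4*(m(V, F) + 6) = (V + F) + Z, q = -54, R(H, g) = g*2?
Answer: -23228/3831 ≈ -6.0632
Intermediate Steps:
R(H, g) = 2*g
Z = -8294 (Z = -143*58 = -8294)
m(V, F) = -4159/2 + F/4 + V/4 (m(V, F) = -6 + ((V + F) - 8294)/4 = -6 + ((F + V) - 8294)/4 = -6 + (-8294 + F + V)/4 = -6 + (-4147/2 + F/4 + V/4) = -4159/2 + F/4 + V/4)
(-2277 + 13891)/(m(q, -10) + R(92, 90)) = (-2277 + 13891)/((-4159/2 + (¼)*(-10) + (¼)*(-54)) + 2*90) = 11614/((-4159/2 - 5/2 - 27/2) + 180) = 11614/(-4191/2 + 180) = 11614/(-3831/2) = 11614*(-2/3831) = -23228/3831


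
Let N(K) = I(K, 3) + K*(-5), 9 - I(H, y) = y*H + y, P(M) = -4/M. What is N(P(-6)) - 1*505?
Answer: -1513/3 ≈ -504.33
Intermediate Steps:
I(H, y) = 9 - y - H*y (I(H, y) = 9 - (y*H + y) = 9 - (H*y + y) = 9 - (y + H*y) = 9 + (-y - H*y) = 9 - y - H*y)
N(K) = 6 - 8*K (N(K) = (9 - 1*3 - 1*K*3) + K*(-5) = (9 - 3 - 3*K) - 5*K = (6 - 3*K) - 5*K = 6 - 8*K)
N(P(-6)) - 1*505 = (6 - (-32)/(-6)) - 1*505 = (6 - (-32)*(-1)/6) - 505 = (6 - 8*⅔) - 505 = (6 - 16/3) - 505 = ⅔ - 505 = -1513/3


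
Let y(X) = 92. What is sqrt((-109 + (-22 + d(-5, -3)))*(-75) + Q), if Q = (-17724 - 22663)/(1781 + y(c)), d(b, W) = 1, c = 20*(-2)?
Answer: 113*sqrt(2672771)/1873 ≈ 98.633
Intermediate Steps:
c = -40
Q = -40387/1873 (Q = (-17724 - 22663)/(1781 + 92) = -40387/1873 ≈ -21.563)
sqrt((-109 + (-22 + d(-5, -3)))*(-75) + Q) = sqrt((-109 + (-22 + 1))*(-75) - 40387/1873) = sqrt((-109 - 21)*(-75) - 40387/1873) = sqrt(-130*(-75) - 40387/1873) = sqrt(9750 - 40387/1873) = sqrt(18221363/1873) = 113*sqrt(2672771)/1873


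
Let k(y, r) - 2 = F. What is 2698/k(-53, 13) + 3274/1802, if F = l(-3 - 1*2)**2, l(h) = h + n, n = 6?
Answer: 2435809/2703 ≈ 901.15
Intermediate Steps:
l(h) = 6 + h (l(h) = h + 6 = 6 + h)
F = 1 (F = (6 + (-3 - 1*2))**2 = (6 + (-3 - 2))**2 = (6 - 5)**2 = 1**2 = 1)
k(y, r) = 3 (k(y, r) = 2 + 1 = 3)
2698/k(-53, 13) + 3274/1802 = 2698/3 + 3274/1802 = 2698*(1/3) + 3274*(1/1802) = 2698/3 + 1637/901 = 2435809/2703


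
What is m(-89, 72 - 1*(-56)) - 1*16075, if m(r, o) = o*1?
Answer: -15947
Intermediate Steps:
m(r, o) = o
m(-89, 72 - 1*(-56)) - 1*16075 = (72 - 1*(-56)) - 1*16075 = (72 + 56) - 16075 = 128 - 16075 = -15947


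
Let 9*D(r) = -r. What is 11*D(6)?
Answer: -22/3 ≈ -7.3333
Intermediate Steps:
D(r) = -r/9 (D(r) = (-r)/9 = -r/9)
11*D(6) = 11*(-1/9*6) = 11*(-2/3) = -22/3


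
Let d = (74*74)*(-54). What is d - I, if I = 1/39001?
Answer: -11532751705/39001 ≈ -2.9570e+5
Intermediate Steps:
d = -295704 (d = 5476*(-54) = -295704)
I = 1/39001 ≈ 2.5640e-5
d - I = -295704 - 1*1/39001 = -295704 - 1/39001 = -11532751705/39001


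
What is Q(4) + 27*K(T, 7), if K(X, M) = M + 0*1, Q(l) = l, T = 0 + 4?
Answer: 193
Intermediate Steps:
T = 4
K(X, M) = M (K(X, M) = M + 0 = M)
Q(4) + 27*K(T, 7) = 4 + 27*7 = 4 + 189 = 193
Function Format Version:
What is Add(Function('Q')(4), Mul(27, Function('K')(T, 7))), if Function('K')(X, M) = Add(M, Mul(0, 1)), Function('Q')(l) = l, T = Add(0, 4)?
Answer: 193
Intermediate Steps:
T = 4
Function('K')(X, M) = M (Function('K')(X, M) = Add(M, 0) = M)
Add(Function('Q')(4), Mul(27, Function('K')(T, 7))) = Add(4, Mul(27, 7)) = Add(4, 189) = 193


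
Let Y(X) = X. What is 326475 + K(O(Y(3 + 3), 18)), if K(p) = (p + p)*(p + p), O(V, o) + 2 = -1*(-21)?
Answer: 327919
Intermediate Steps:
O(V, o) = 19 (O(V, o) = -2 - 1*(-21) = -2 + 21 = 19)
K(p) = 4*p**2 (K(p) = (2*p)*(2*p) = 4*p**2)
326475 + K(O(Y(3 + 3), 18)) = 326475 + 4*19**2 = 326475 + 4*361 = 326475 + 1444 = 327919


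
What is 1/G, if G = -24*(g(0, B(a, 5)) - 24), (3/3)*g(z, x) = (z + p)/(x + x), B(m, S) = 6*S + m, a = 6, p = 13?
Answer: 3/1715 ≈ 0.0017493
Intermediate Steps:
B(m, S) = m + 6*S
g(z, x) = (13 + z)/(2*x) (g(z, x) = (z + 13)/(x + x) = (13 + z)/((2*x)) = (13 + z)*(1/(2*x)) = (13 + z)/(2*x))
G = 1715/3 (G = -24*((13 + 0)/(2*(6 + 6*5)) - 24) = -24*((1/2)*13/(6 + 30) - 24) = -24*((1/2)*13/36 - 24) = -24*((1/2)*(1/36)*13 - 24) = -24*(13/72 - 24) = -24*(-1715/72) = 1715/3 ≈ 571.67)
1/G = 1/(1715/3) = 3/1715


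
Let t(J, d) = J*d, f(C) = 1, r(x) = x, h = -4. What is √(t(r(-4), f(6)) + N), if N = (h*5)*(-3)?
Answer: 2*√14 ≈ 7.4833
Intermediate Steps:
N = 60 (N = -4*5*(-3) = -20*(-3) = 60)
√(t(r(-4), f(6)) + N) = √(-4*1 + 60) = √(-4 + 60) = √56 = 2*√14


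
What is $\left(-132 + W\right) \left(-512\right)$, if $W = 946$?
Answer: $-416768$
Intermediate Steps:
$\left(-132 + W\right) \left(-512\right) = \left(-132 + 946\right) \left(-512\right) = 814 \left(-512\right) = -416768$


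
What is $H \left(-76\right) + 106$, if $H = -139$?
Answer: $10670$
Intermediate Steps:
$H \left(-76\right) + 106 = \left(-139\right) \left(-76\right) + 106 = 10564 + 106 = 10670$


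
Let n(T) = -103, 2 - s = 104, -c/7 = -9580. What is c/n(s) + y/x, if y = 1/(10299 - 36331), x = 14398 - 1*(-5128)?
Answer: -34086653794023/52354985696 ≈ -651.07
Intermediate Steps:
c = 67060 (c = -7*(-9580) = 67060)
s = -102 (s = 2 - 1*104 = 2 - 104 = -102)
x = 19526 (x = 14398 + 5128 = 19526)
y = -1/26032 (y = 1/(-26032) = -1/26032 ≈ -3.8414e-5)
c/n(s) + y/x = 67060/(-103) - 1/26032/19526 = 67060*(-1/103) - 1/26032*1/19526 = -67060/103 - 1/508300832 = -34086653794023/52354985696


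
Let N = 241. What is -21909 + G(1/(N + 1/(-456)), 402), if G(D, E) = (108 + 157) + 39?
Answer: -21605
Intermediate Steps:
G(D, E) = 304 (G(D, E) = 265 + 39 = 304)
-21909 + G(1/(N + 1/(-456)), 402) = -21909 + 304 = -21605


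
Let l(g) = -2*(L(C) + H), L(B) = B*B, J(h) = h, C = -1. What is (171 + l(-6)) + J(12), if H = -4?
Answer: 189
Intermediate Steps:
L(B) = B**2
l(g) = 6 (l(g) = -2*((-1)**2 - 4) = -2*(1 - 4) = -2*(-3) = 6)
(171 + l(-6)) + J(12) = (171 + 6) + 12 = 177 + 12 = 189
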